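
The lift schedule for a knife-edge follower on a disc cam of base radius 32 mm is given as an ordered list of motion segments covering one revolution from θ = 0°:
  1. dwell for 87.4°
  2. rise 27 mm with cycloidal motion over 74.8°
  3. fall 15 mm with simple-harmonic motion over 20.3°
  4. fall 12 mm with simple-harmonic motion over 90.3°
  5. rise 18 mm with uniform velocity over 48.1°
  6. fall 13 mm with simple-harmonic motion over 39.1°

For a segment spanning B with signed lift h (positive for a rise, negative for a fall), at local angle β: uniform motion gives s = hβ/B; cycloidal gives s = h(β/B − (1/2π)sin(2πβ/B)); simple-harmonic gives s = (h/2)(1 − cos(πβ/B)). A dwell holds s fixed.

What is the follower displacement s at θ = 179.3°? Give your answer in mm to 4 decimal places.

seg 1 [0°–87.4°] dwell: s stays 0.0000
seg 2 [87.4°–162.2°] cycloidal, h=27: full span → s += 27 → s = 27.0000
seg 3 [162.2°–182.5°] simple-harmonic, h=-15: θ=179.3° here. β=17.1, B=20.3. -15/2·(1 − cos(π·0.8424)) = -14.0990 → s = 12.9010

12.9010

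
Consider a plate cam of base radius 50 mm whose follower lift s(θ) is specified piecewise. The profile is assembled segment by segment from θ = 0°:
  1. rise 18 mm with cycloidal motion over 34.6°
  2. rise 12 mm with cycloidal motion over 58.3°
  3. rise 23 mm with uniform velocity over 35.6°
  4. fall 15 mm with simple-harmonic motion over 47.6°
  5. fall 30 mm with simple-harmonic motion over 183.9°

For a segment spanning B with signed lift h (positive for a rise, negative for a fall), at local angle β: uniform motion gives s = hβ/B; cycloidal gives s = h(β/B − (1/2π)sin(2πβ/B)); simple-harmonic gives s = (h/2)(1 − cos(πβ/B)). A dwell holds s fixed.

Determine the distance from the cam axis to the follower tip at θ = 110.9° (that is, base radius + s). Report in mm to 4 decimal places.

seg 1 [0°–34.6°] cycloidal, h=18: full span → s += 18 → s = 18.0000
seg 2 [34.6°–92.9°] cycloidal, h=12: full span → s += 12 → s = 30.0000
seg 3 [92.9°–128.5°] uniform, h=23: θ=110.9° here. β=18, B=35.6. 23·18/35.6 = 11.6292 → s = 41.6292
radial distance = base radius + s = 50 + 41.6292 = 91.6292

91.6292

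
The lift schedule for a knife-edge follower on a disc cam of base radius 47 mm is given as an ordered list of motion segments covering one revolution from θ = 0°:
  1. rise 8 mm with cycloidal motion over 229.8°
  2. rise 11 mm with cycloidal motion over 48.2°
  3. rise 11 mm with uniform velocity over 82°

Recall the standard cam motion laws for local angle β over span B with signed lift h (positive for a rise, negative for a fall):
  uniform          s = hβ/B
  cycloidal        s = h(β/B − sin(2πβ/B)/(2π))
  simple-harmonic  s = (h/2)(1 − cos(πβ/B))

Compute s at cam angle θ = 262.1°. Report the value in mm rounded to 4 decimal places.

seg 1 [0°–229.8°] cycloidal, h=8: full span → s += 8 → s = 8.0000
seg 2 [229.8°–278°] cycloidal, h=11: θ=262.1° here. β=32.3, B=48.2. 11·(0.6701 − sin(2π·0.6701)/(2π)) = 8.9062 → s = 16.9062

16.9062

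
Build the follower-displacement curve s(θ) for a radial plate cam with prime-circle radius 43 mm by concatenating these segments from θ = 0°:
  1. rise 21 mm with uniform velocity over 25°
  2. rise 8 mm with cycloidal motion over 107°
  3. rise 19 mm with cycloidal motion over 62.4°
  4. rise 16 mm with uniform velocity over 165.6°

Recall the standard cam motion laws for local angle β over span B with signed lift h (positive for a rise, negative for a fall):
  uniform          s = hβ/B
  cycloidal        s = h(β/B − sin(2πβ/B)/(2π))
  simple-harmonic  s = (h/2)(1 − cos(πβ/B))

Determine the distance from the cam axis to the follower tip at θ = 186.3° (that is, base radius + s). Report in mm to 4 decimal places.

seg 1 [0°–25°] uniform, h=21: full span → s += 21 → s = 21.0000
seg 2 [25°–132°] cycloidal, h=8: full span → s += 8 → s = 29.0000
seg 3 [132°–194.4°] cycloidal, h=19: θ=186.3° here. β=54.3, B=62.4. 19·(0.8702 − sin(2π·0.8702)/(2π)) = 18.7355 → s = 47.7355
radial distance = base radius + s = 43 + 47.7355 = 90.7355

90.7355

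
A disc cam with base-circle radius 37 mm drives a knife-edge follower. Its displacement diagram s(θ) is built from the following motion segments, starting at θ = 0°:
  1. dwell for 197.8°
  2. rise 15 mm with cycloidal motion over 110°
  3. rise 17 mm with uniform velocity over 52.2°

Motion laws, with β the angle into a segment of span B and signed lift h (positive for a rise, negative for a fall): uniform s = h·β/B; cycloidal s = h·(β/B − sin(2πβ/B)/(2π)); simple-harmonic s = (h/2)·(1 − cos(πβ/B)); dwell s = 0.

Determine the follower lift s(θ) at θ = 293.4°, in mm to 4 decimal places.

seg 1 [0°–197.8°] dwell: s stays 0.0000
seg 2 [197.8°–307.8°] cycloidal, h=15: θ=293.4° here. β=95.6, B=110. 15·(0.8691 − sin(2π·0.8691)/(2π)) = 14.7860 → s = 14.7860

14.7860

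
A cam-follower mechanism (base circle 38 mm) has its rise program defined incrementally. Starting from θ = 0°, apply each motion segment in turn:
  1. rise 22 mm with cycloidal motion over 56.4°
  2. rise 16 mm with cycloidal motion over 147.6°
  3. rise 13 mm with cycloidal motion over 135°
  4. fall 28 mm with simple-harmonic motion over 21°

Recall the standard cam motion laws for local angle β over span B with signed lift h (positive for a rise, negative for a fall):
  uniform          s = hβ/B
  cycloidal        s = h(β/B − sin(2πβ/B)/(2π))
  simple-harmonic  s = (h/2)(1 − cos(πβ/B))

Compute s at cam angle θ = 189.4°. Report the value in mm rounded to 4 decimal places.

seg 1 [0°–56.4°] cycloidal, h=22: full span → s += 22 → s = 22.0000
seg 2 [56.4°–204°] cycloidal, h=16: θ=189.4° here. β=133, B=147.6. 16·(0.9011 − sin(2π·0.9011)/(2π)) = 15.9001 → s = 37.9001

37.9001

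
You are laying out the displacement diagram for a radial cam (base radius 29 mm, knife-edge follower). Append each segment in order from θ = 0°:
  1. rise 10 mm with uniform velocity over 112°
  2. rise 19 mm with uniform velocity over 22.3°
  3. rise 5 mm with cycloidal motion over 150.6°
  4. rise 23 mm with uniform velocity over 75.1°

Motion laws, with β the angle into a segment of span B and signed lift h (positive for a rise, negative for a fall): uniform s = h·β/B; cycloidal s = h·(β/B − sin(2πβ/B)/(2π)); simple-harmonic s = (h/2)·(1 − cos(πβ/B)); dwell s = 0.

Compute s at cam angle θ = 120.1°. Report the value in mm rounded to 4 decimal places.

seg 1 [0°–112°] uniform, h=10: full span → s += 10 → s = 10.0000
seg 2 [112°–134.3°] uniform, h=19: θ=120.1° here. β=8.1, B=22.3. 19·8.1/22.3 = 6.9013 → s = 16.9013

16.9013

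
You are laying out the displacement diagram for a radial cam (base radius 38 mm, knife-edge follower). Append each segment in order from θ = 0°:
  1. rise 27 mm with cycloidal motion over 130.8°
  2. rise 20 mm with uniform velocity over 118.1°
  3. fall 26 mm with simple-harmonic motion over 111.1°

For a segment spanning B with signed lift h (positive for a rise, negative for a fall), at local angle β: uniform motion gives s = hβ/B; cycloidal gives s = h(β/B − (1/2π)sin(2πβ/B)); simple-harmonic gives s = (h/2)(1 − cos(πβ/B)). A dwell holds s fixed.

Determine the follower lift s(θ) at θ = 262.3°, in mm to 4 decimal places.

seg 1 [0°–130.8°] cycloidal, h=27: full span → s += 27 → s = 27.0000
seg 2 [130.8°–248.9°] uniform, h=20: full span → s += 20 → s = 47.0000
seg 3 [248.9°–360°] simple-harmonic, h=-26: θ=262.3° here. β=13.4, B=111.1. -26/2·(1 − cos(π·0.1206)) = -0.9221 → s = 46.0779

46.0779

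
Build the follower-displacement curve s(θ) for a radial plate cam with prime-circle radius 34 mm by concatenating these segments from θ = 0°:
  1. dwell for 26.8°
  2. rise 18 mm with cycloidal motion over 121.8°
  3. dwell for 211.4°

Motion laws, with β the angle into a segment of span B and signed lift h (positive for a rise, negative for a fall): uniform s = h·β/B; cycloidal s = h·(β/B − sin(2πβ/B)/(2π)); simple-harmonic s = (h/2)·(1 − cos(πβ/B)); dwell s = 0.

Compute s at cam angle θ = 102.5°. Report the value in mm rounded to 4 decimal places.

seg 1 [0°–26.8°] dwell: s stays 0.0000
seg 2 [26.8°–148.6°] cycloidal, h=18: θ=102.5° here. β=75.7, B=121.8. 18·(0.6215 − sin(2π·0.6215)/(2π)) = 13.1680 → s = 13.1680

13.1680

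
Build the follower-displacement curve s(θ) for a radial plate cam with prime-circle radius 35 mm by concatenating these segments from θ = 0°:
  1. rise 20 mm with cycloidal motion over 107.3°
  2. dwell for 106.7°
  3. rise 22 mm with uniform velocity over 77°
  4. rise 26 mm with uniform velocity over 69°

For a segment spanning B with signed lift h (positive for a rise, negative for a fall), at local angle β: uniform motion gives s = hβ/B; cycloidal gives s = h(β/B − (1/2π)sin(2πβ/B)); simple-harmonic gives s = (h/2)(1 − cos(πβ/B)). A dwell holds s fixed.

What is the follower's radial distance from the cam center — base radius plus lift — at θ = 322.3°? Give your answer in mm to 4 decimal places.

seg 1 [0°–107.3°] cycloidal, h=20: full span → s += 20 → s = 20.0000
seg 2 [107.3°–214°] dwell: s stays 20.0000
seg 3 [214°–291°] uniform, h=22: full span → s += 22 → s = 42.0000
seg 4 [291°–360°] uniform, h=26: θ=322.3° here. β=31.3, B=69. 26·31.3/69 = 11.7942 → s = 53.7942
radial distance = base radius + s = 35 + 53.7942 = 88.7942

88.7942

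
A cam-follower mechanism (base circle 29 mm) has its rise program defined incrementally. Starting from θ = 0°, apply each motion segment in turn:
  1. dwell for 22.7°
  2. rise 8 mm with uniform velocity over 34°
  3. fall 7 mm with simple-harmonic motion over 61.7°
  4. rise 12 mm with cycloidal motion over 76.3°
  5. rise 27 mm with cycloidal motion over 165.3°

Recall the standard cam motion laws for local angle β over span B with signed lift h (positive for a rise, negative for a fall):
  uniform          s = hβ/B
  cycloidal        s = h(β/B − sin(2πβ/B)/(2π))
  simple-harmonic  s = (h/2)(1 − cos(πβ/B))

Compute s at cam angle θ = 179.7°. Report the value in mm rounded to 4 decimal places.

seg 1 [0°–22.7°] dwell: s stays 0.0000
seg 2 [22.7°–56.7°] uniform, h=8: full span → s += 8 → s = 8.0000
seg 3 [56.7°–118.4°] simple-harmonic, h=-7: full span → s += -7 → s = 1.0000
seg 4 [118.4°–194.7°] cycloidal, h=12: θ=179.7° here. β=61.3, B=76.3. 12·(0.8034 − sin(2π·0.8034)/(2π)) = 11.4442 → s = 12.4442

12.4442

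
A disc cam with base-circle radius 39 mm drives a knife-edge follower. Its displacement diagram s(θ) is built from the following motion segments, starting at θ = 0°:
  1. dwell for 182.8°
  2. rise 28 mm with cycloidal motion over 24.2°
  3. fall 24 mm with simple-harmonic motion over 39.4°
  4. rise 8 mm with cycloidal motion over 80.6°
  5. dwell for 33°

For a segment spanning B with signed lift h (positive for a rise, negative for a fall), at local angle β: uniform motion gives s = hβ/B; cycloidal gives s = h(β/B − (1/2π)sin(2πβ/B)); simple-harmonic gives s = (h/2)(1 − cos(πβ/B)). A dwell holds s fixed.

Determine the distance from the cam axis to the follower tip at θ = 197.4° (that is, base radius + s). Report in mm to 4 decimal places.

seg 1 [0°–182.8°] dwell: s stays 0.0000
seg 2 [182.8°–207°] cycloidal, h=28: θ=197.4° here. β=14.6, B=24.2. 28·(0.6033 − sin(2π·0.6033)/(2π)) = 19.5862 → s = 19.5862
radial distance = base radius + s = 39 + 19.5862 = 58.5862

58.5862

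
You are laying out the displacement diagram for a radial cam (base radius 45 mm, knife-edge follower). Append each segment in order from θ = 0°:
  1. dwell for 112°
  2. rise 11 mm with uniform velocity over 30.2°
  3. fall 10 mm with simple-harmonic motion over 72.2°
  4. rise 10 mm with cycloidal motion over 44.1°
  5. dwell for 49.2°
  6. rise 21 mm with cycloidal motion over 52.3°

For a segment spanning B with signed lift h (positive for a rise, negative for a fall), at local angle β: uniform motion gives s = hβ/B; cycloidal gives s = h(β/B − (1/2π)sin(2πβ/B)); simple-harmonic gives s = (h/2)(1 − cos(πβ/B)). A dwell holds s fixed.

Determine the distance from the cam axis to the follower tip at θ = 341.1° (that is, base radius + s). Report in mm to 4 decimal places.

seg 1 [0°–112°] dwell: s stays 0.0000
seg 2 [112°–142.2°] uniform, h=11: full span → s += 11 → s = 11.0000
seg 3 [142.2°–214.4°] simple-harmonic, h=-10: full span → s += -10 → s = 1.0000
seg 4 [214.4°–258.5°] cycloidal, h=10: full span → s += 10 → s = 11.0000
seg 5 [258.5°–307.7°] dwell: s stays 11.0000
seg 6 [307.7°–360°] cycloidal, h=21: θ=341.1° here. β=33.4, B=52.3. 21·(0.6386 − sin(2π·0.6386)/(2π)) = 15.9678 → s = 26.9678
radial distance = base radius + s = 45 + 26.9678 = 71.9678

71.9678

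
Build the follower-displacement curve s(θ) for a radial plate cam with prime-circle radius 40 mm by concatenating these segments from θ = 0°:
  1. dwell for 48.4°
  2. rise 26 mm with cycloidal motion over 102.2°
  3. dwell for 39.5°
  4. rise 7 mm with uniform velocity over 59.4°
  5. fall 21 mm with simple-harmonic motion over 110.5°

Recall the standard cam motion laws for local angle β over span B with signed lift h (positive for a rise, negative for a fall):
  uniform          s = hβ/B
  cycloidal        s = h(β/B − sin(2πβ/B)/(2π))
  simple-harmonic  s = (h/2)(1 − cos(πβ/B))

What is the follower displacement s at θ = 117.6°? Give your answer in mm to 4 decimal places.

seg 1 [0°–48.4°] dwell: s stays 0.0000
seg 2 [48.4°–150.6°] cycloidal, h=26: θ=117.6° here. β=69.2, B=102.2. 26·(0.6771 − sin(2π·0.6771)/(2π)) = 21.3162 → s = 21.3162

21.3162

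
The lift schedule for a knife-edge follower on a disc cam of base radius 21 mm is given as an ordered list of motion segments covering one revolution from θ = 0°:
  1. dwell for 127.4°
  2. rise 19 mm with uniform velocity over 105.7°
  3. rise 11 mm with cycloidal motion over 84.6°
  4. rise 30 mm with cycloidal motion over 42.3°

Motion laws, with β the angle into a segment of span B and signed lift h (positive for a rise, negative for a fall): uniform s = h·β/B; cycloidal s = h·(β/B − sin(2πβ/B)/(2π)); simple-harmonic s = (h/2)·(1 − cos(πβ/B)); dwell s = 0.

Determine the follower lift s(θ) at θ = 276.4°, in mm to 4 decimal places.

seg 1 [0°–127.4°] dwell: s stays 0.0000
seg 2 [127.4°–233.1°] uniform, h=19: full span → s += 19 → s = 19.0000
seg 3 [233.1°–317.7°] cycloidal, h=11: θ=276.4° here. β=43.3, B=84.6. 11·(0.5118 − sin(2π·0.5118)/(2π)) = 5.7599 → s = 24.7599

24.7599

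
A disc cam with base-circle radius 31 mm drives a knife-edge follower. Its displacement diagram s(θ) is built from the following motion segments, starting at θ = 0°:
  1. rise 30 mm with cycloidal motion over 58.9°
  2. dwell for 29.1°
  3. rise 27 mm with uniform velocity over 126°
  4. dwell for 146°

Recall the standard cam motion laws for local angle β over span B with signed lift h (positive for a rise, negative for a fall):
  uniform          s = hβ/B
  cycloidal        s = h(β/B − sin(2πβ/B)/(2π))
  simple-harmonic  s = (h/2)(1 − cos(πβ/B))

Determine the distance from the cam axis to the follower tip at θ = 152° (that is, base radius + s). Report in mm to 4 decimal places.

seg 1 [0°–58.9°] cycloidal, h=30: full span → s += 30 → s = 30.0000
seg 2 [58.9°–88°] dwell: s stays 30.0000
seg 3 [88°–214°] uniform, h=27: θ=152° here. β=64, B=126. 27·64/126 = 13.7143 → s = 43.7143
radial distance = base radius + s = 31 + 43.7143 = 74.7143

74.7143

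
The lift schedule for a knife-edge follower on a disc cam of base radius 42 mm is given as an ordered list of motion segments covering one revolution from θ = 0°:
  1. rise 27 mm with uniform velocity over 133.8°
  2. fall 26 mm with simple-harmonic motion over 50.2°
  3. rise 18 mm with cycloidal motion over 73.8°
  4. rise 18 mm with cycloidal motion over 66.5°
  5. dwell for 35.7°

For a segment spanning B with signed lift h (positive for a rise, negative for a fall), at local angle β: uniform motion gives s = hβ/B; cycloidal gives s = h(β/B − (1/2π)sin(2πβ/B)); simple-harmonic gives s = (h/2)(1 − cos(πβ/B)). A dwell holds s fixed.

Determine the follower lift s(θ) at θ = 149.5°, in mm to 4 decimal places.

seg 1 [0°–133.8°] uniform, h=27: full span → s += 27 → s = 27.0000
seg 2 [133.8°–184°] simple-harmonic, h=-26: θ=149.5° here. β=15.7, B=50.2. -26/2·(1 − cos(π·0.3127)) = -5.7860 → s = 21.2140

21.2140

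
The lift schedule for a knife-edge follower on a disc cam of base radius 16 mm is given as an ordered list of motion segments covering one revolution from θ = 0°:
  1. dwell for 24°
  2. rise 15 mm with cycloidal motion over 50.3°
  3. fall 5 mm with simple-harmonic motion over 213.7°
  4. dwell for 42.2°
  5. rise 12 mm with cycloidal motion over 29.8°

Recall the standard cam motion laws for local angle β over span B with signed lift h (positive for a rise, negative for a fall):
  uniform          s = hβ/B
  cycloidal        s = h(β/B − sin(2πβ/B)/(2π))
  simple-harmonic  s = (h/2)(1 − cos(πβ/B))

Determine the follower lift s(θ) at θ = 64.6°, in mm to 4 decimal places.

seg 1 [0°–24°] dwell: s stays 0.0000
seg 2 [24°–74.3°] cycloidal, h=15: θ=64.6° here. β=40.6, B=50.3. 15·(0.8072 − sin(2π·0.8072)/(2π)) = 14.3424 → s = 14.3424

14.3424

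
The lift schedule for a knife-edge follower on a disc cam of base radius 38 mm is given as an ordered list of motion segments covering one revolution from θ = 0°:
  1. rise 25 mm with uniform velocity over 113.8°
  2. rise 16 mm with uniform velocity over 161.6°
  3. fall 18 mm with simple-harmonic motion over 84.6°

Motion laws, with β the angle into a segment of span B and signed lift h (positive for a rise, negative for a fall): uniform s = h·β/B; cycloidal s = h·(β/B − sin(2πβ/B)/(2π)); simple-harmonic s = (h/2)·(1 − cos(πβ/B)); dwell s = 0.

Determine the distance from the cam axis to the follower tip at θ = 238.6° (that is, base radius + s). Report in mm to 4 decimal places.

seg 1 [0°–113.8°] uniform, h=25: full span → s += 25 → s = 25.0000
seg 2 [113.8°–275.4°] uniform, h=16: θ=238.6° here. β=124.8, B=161.6. 16·124.8/161.6 = 12.3564 → s = 37.3564
radial distance = base radius + s = 38 + 37.3564 = 75.3564

75.3564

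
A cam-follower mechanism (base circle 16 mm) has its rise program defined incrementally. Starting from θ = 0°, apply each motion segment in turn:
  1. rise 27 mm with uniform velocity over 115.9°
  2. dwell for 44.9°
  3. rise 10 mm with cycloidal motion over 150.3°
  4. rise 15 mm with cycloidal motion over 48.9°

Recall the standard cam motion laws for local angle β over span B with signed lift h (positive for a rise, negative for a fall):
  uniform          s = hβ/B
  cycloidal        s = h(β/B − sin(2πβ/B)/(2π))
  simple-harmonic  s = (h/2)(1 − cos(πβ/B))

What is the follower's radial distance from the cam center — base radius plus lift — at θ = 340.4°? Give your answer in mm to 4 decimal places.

seg 1 [0°–115.9°] uniform, h=27: full span → s += 27 → s = 27.0000
seg 2 [115.9°–160.8°] dwell: s stays 27.0000
seg 3 [160.8°–311.1°] cycloidal, h=10: full span → s += 10 → s = 37.0000
seg 4 [311.1°–360°] cycloidal, h=15: θ=340.4° here. β=29.3, B=48.9. 15·(0.5992 − sin(2π·0.5992)/(2π)) = 10.3810 → s = 47.3810
radial distance = base radius + s = 16 + 47.3810 = 63.3810

63.3810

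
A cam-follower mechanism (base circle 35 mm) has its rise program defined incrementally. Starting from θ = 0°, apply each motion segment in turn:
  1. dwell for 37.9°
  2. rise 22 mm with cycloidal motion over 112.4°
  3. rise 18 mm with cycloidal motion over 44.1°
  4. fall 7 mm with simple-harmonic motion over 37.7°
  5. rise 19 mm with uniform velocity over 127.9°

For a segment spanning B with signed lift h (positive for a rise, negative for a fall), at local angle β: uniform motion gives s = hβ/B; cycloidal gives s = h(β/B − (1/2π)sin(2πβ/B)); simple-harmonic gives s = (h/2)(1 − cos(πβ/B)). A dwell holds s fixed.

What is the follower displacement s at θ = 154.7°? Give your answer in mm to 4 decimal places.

seg 1 [0°–37.9°] dwell: s stays 0.0000
seg 2 [37.9°–150.3°] cycloidal, h=22: full span → s += 22 → s = 22.0000
seg 3 [150.3°–194.4°] cycloidal, h=18: θ=154.7° here. β=4.4, B=44.1. 18·(0.0998 − sin(2π·0.0998)/(2π)) = 0.1153 → s = 22.1153

22.1153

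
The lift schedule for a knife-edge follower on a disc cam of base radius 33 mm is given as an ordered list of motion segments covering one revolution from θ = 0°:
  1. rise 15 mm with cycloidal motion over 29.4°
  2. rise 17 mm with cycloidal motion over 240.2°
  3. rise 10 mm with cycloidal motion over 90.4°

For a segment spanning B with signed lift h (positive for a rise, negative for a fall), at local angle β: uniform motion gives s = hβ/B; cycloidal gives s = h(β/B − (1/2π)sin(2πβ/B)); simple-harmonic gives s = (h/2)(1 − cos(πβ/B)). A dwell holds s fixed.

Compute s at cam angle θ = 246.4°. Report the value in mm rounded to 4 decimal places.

seg 1 [0°–29.4°] cycloidal, h=15: full span → s += 15 → s = 15.0000
seg 2 [29.4°–269.6°] cycloidal, h=17: θ=246.4° here. β=217, B=240.2. 17·(0.9034 − sin(2π·0.9034)/(2π)) = 16.9011 → s = 31.9011

31.9011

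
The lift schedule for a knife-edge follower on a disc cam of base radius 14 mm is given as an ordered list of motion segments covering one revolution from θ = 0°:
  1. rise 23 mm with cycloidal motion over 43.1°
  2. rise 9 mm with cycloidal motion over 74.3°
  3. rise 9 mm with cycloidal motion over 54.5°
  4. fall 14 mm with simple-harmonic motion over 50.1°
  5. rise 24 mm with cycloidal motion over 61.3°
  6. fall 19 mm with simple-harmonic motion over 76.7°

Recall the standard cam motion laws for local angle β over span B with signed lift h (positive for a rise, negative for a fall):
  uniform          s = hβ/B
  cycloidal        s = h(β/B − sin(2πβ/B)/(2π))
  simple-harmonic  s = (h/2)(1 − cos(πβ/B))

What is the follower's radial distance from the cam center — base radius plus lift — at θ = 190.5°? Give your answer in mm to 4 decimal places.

seg 1 [0°–43.1°] cycloidal, h=23: full span → s += 23 → s = 23.0000
seg 2 [43.1°–117.4°] cycloidal, h=9: full span → s += 9 → s = 32.0000
seg 3 [117.4°–171.9°] cycloidal, h=9: full span → s += 9 → s = 41.0000
seg 4 [171.9°–222°] simple-harmonic, h=-14: θ=190.5° here. β=18.6, B=50.1. -14/2·(1 − cos(π·0.3713)) = -4.2454 → s = 36.7546
radial distance = base radius + s = 14 + 36.7546 = 50.7546

50.7546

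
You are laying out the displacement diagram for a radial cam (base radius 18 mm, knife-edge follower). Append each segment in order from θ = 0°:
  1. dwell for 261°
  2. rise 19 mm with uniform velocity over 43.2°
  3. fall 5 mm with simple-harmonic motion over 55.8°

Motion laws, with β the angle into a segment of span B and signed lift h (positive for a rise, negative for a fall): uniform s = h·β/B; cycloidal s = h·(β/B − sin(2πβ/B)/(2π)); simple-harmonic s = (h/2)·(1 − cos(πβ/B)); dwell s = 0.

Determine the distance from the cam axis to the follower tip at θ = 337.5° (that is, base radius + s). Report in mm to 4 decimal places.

seg 1 [0°–261°] dwell: s stays 0.0000
seg 2 [261°–304.2°] uniform, h=19: full span → s += 19 → s = 19.0000
seg 3 [304.2°–360°] simple-harmonic, h=-5: θ=337.5° here. β=33.3, B=55.8. -5/2·(1 − cos(π·0.5968)) = -3.2484 → s = 15.7516
radial distance = base radius + s = 18 + 15.7516 = 33.7516

33.7516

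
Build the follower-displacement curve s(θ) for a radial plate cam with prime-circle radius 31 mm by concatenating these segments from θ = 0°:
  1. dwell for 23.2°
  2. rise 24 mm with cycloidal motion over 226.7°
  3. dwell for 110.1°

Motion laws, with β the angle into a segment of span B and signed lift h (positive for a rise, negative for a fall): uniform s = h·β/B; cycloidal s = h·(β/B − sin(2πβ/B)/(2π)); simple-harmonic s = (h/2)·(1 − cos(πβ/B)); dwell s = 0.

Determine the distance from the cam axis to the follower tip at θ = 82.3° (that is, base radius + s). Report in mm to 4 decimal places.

seg 1 [0°–23.2°] dwell: s stays 0.0000
seg 2 [23.2°–249.9°] cycloidal, h=24: θ=82.3° here. β=59.1, B=226.7. 24·(0.2607 − sin(2π·0.2607)/(2π)) = 2.4456 → s = 2.4456
radial distance = base radius + s = 31 + 2.4456 = 33.4456

33.4456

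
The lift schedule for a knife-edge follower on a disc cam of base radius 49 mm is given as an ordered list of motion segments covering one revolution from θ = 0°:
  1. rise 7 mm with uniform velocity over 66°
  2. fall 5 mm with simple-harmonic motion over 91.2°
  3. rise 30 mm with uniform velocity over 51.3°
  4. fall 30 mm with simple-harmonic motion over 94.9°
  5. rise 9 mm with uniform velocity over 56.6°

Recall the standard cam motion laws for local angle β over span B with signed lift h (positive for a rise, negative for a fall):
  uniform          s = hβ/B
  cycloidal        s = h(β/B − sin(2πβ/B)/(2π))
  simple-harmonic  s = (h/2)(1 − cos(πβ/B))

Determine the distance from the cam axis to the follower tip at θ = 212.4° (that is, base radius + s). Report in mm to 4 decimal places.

seg 1 [0°–66°] uniform, h=7: full span → s += 7 → s = 7.0000
seg 2 [66°–157.2°] simple-harmonic, h=-5: full span → s += -5 → s = 2.0000
seg 3 [157.2°–208.5°] uniform, h=30: full span → s += 30 → s = 32.0000
seg 4 [208.5°–303.4°] simple-harmonic, h=-30: θ=212.4° here. β=3.9, B=94.9. -30/2·(1 − cos(π·0.0411)) = -0.1248 → s = 31.8752
radial distance = base radius + s = 49 + 31.8752 = 80.8752

80.8752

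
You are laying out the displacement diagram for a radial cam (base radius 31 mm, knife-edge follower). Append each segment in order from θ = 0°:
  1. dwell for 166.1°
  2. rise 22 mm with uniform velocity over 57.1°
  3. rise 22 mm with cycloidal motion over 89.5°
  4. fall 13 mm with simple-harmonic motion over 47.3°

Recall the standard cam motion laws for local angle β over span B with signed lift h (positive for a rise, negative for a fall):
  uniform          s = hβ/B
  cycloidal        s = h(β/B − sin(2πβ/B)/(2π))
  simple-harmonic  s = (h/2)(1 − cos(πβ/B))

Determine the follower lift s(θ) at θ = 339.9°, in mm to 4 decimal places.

seg 1 [0°–166.1°] dwell: s stays 0.0000
seg 2 [166.1°–223.2°] uniform, h=22: full span → s += 22 → s = 22.0000
seg 3 [223.2°–312.7°] cycloidal, h=22: full span → s += 22 → s = 44.0000
seg 4 [312.7°–360°] simple-harmonic, h=-13: θ=339.9° here. β=27.2, B=47.3. -13/2·(1 − cos(π·0.5751)) = -8.0184 → s = 35.9816

35.9816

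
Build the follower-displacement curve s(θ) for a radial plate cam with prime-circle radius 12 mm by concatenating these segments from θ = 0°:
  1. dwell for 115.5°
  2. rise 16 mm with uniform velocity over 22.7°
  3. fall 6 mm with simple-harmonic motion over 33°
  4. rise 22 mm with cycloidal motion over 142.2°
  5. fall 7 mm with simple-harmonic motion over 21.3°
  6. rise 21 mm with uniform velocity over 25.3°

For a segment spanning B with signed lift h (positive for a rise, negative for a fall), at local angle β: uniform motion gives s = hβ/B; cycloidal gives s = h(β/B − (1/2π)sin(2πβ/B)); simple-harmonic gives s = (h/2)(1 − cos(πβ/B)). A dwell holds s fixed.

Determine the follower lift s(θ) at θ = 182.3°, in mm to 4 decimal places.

seg 1 [0°–115.5°] dwell: s stays 0.0000
seg 2 [115.5°–138.2°] uniform, h=16: full span → s += 16 → s = 16.0000
seg 3 [138.2°–171.2°] simple-harmonic, h=-6: full span → s += -6 → s = 10.0000
seg 4 [171.2°–313.4°] cycloidal, h=22: θ=182.3° here. β=11.1, B=142.2. 22·(0.0781 − sin(2π·0.0781)/(2π)) = 0.0680 → s = 10.0680

10.0680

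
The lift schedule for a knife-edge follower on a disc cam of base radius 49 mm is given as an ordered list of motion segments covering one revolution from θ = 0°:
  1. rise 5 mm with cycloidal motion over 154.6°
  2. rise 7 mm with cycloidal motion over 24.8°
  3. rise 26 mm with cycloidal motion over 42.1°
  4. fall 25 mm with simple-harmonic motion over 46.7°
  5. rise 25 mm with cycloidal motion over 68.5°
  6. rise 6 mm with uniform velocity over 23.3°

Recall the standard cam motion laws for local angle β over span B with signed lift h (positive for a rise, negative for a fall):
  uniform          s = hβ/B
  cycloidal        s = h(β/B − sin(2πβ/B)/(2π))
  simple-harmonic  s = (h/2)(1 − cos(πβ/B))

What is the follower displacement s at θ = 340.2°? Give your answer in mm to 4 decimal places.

seg 1 [0°–154.6°] cycloidal, h=5: full span → s += 5 → s = 5.0000
seg 2 [154.6°–179.4°] cycloidal, h=7: full span → s += 7 → s = 12.0000
seg 3 [179.4°–221.5°] cycloidal, h=26: full span → s += 26 → s = 38.0000
seg 4 [221.5°–268.2°] simple-harmonic, h=-25: full span → s += -25 → s = 13.0000
seg 5 [268.2°–336.7°] cycloidal, h=25: full span → s += 25 → s = 38.0000
seg 6 [336.7°–360°] uniform, h=6: θ=340.2° here. β=3.5, B=23.3. 6·3.5/23.3 = 0.9013 → s = 38.9013

38.9013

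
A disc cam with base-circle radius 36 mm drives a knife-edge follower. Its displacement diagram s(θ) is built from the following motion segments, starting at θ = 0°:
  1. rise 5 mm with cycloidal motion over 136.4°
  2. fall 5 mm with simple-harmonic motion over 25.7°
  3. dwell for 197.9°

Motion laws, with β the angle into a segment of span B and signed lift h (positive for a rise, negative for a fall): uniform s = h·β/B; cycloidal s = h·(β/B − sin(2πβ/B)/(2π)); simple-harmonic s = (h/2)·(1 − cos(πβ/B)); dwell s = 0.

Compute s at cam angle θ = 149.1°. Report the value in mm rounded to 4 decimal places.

seg 1 [0°–136.4°] cycloidal, h=5: full span → s += 5 → s = 5.0000
seg 2 [136.4°–162.1°] simple-harmonic, h=-5: θ=149.1° here. β=12.7, B=25.7. -5/2·(1 − cos(π·0.4942)) = -2.4542 → s = 2.5458

2.5458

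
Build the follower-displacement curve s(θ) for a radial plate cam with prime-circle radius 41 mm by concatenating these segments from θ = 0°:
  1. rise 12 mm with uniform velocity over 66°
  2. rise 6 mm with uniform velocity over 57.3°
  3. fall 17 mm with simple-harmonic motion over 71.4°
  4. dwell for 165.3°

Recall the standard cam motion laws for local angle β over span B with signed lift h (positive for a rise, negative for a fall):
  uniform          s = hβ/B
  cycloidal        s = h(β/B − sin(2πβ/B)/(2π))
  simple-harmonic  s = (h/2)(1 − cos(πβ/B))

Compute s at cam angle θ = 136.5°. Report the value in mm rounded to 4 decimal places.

seg 1 [0°–66°] uniform, h=12: full span → s += 12 → s = 12.0000
seg 2 [66°–123.3°] uniform, h=6: full span → s += 6 → s = 18.0000
seg 3 [123.3°–194.7°] simple-harmonic, h=-17: θ=136.5° here. β=13.2, B=71.4. -17/2·(1 − cos(π·0.1849)) = -1.3938 → s = 16.6062

16.6062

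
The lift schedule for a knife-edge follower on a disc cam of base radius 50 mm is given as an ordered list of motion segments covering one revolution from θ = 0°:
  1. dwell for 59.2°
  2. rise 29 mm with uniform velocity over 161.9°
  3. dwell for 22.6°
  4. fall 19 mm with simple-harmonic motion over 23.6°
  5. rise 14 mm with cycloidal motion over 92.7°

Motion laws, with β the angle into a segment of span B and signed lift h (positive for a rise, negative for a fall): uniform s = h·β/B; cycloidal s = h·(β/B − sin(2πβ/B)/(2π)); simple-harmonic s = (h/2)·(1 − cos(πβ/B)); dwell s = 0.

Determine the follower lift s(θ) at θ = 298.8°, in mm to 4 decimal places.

seg 1 [0°–59.2°] dwell: s stays 0.0000
seg 2 [59.2°–221.1°] uniform, h=29: full span → s += 29 → s = 29.0000
seg 3 [221.1°–243.7°] dwell: s stays 29.0000
seg 4 [243.7°–267.3°] simple-harmonic, h=-19: full span → s += -19 → s = 10.0000
seg 5 [267.3°–360°] cycloidal, h=14: θ=298.8° here. β=31.5, B=92.7. 14·(0.3398 − sin(2π·0.3398)/(2π)) = 2.8745 → s = 12.8745

12.8745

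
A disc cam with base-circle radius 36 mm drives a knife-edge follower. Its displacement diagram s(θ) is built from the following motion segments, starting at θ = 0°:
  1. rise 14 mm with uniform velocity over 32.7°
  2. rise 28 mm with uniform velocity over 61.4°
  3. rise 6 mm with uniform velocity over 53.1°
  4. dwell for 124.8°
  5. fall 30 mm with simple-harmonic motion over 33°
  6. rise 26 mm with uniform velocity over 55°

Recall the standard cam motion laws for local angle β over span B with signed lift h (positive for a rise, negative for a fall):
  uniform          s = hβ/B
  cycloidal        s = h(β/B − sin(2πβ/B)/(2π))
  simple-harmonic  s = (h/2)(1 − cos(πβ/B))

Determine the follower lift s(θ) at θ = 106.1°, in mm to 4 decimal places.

seg 1 [0°–32.7°] uniform, h=14: full span → s += 14 → s = 14.0000
seg 2 [32.7°–94.1°] uniform, h=28: full span → s += 28 → s = 42.0000
seg 3 [94.1°–147.2°] uniform, h=6: θ=106.1° here. β=12, B=53.1. 6·12/53.1 = 1.3559 → s = 43.3559

43.3559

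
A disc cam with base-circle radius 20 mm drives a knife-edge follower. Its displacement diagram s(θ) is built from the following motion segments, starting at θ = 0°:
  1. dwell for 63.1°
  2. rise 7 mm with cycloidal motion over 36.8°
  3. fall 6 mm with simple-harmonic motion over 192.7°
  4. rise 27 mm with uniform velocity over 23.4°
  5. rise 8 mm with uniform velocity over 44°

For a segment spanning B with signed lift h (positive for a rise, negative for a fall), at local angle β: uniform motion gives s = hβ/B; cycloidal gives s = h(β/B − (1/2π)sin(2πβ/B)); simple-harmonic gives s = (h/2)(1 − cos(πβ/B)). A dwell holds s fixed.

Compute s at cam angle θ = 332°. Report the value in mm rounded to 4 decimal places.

seg 1 [0°–63.1°] dwell: s stays 0.0000
seg 2 [63.1°–99.9°] cycloidal, h=7: full span → s += 7 → s = 7.0000
seg 3 [99.9°–292.6°] simple-harmonic, h=-6: full span → s += -6 → s = 1.0000
seg 4 [292.6°–316°] uniform, h=27: full span → s += 27 → s = 28.0000
seg 5 [316°–360°] uniform, h=8: θ=332° here. β=16, B=44. 8·16/44 = 2.9091 → s = 30.9091

30.9091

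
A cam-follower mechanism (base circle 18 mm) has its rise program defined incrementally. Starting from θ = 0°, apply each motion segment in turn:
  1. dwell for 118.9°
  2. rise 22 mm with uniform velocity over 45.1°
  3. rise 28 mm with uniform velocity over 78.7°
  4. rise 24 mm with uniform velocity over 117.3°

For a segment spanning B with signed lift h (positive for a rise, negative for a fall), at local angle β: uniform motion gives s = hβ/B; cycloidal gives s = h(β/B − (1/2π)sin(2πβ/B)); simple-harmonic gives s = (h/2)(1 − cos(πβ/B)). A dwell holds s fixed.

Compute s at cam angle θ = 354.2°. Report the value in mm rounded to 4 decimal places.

seg 1 [0°–118.9°] dwell: s stays 0.0000
seg 2 [118.9°–164°] uniform, h=22: full span → s += 22 → s = 22.0000
seg 3 [164°–242.7°] uniform, h=28: full span → s += 28 → s = 50.0000
seg 4 [242.7°–360°] uniform, h=24: θ=354.2° here. β=111.5, B=117.3. 24·111.5/117.3 = 22.8133 → s = 72.8133

72.8133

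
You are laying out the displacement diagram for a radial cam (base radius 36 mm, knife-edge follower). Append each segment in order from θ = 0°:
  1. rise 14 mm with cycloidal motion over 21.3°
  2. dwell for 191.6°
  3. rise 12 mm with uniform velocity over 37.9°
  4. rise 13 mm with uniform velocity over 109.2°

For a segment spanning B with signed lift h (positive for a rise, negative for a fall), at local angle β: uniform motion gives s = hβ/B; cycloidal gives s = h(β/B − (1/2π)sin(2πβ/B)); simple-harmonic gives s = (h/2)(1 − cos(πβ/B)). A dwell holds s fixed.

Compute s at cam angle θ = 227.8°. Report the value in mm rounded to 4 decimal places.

seg 1 [0°–21.3°] cycloidal, h=14: full span → s += 14 → s = 14.0000
seg 2 [21.3°–212.9°] dwell: s stays 14.0000
seg 3 [212.9°–250.8°] uniform, h=12: θ=227.8° here. β=14.9, B=37.9. 12·14.9/37.9 = 4.7177 → s = 18.7177

18.7177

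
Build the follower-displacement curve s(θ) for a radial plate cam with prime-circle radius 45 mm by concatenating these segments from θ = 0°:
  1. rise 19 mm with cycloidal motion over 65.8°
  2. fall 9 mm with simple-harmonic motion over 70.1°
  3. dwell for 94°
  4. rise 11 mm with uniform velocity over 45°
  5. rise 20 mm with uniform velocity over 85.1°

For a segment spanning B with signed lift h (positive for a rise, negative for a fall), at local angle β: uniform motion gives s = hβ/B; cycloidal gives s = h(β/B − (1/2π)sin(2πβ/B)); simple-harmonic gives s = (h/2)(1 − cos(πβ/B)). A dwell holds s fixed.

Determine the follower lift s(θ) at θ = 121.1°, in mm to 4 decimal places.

seg 1 [0°–65.8°] cycloidal, h=19: full span → s += 19 → s = 19.0000
seg 2 [65.8°–135.9°] simple-harmonic, h=-9: θ=121.1° here. β=55.3, B=70.1. -9/2·(1 − cos(π·0.7889)) = -8.0459 → s = 10.9541

10.9541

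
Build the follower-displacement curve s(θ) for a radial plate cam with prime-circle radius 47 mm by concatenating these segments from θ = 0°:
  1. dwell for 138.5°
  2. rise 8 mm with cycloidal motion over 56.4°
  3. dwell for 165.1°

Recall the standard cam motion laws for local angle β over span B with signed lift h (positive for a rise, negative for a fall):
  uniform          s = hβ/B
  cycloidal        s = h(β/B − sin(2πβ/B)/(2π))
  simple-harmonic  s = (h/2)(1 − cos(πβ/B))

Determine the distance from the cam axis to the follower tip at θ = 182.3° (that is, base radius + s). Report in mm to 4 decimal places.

seg 1 [0°–138.5°] dwell: s stays 0.0000
seg 2 [138.5°–194.9°] cycloidal, h=8: θ=182.3° here. β=43.8, B=56.4. 8·(0.7766 − sin(2π·0.7766)/(2π)) = 7.4683 → s = 7.4683
radial distance = base radius + s = 47 + 7.4683 = 54.4683

54.4683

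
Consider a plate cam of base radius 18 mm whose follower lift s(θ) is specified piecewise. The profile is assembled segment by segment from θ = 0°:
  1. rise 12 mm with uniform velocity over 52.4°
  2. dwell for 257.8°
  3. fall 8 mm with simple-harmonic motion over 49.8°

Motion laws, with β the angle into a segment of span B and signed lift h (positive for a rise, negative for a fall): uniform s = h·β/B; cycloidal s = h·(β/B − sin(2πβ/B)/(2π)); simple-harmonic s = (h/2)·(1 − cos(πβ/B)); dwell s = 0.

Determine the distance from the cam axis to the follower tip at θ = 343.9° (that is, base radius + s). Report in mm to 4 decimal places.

seg 1 [0°–52.4°] uniform, h=12: full span → s += 12 → s = 12.0000
seg 2 [52.4°–310.2°] dwell: s stays 12.0000
seg 3 [310.2°–360°] simple-harmonic, h=-8: θ=343.9° here. β=33.7, B=49.8. -8/2·(1 − cos(π·0.6767)) = -6.1083 → s = 5.8917
radial distance = base radius + s = 18 + 5.8917 = 23.8917

23.8917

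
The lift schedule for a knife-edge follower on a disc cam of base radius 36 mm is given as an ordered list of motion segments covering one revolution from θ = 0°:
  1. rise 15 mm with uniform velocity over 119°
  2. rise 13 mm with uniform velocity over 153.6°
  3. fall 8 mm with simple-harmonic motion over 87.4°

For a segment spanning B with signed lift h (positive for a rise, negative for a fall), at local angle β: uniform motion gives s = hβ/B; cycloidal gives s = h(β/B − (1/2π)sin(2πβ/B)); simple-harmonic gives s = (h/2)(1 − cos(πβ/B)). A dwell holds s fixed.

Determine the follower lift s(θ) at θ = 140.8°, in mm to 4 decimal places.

seg 1 [0°–119°] uniform, h=15: full span → s += 15 → s = 15.0000
seg 2 [119°–272.6°] uniform, h=13: θ=140.8° here. β=21.8, B=153.6. 13·21.8/153.6 = 1.8451 → s = 16.8451

16.8451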